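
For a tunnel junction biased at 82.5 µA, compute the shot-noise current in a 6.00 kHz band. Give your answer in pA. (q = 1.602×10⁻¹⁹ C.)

398 pA

I_n = √(2qI·B)
2qI·B = 2 × 1.602×10⁻¹⁹ × 8.25×10⁻⁵ × 6.00×10³ = 1.59×10⁻¹⁹ A²
I_n = √(1.59×10⁻¹⁹) = 3.98×10⁻¹⁰ A = 398 pA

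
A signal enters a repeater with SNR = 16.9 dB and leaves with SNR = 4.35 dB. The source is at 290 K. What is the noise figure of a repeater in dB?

NF (dB) = SNR_in(dB) − SNR_out(dB) when the source is at T₀
NF = 16.9 − 4.35 = 12.55 dB

12.55 dB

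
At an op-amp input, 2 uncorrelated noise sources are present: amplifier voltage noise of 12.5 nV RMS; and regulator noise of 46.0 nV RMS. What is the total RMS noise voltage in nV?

47.7 nV

Uncorrelated sources add in power (mean-square): V_tot = √(ΣV_i²)
V_tot = √[(1.25×10⁻⁸)² + (4.60×10⁻⁸)²] = 4.77×10⁻⁸ V = 47.7 nV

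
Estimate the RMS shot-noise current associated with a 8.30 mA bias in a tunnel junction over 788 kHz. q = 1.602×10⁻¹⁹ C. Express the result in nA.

I_n = √(2qI·B)
2qI·B = 2 × 1.602×10⁻¹⁹ × 8.30×10⁻³ × 7.88×10⁵ = 2.10×10⁻¹⁵ A²
I_n = √(2.10×10⁻¹⁵) = 4.58×10⁻⁸ A = 45.8 nA

45.8 nA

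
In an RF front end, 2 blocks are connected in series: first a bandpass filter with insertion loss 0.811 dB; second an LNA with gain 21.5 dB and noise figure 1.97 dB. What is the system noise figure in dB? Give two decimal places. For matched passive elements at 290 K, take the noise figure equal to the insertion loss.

2.78 dB

Convert to linear (a loss of L dB is a gain of −L dB): F_i = 10^(NF_i/10), G_i = 10^(G_i,dB/10)
  Stage 1: F_1 = 10^(0.811/10) = 1.205, G_1 = 10^(−0.811/10) = 0.8297
  Stage 2: F_2 = 10^(1.97/10) = 1.574, G_2 = 10^(21.5/10) = 141.3
Friis cascade:
  F = 1.205 + (1.574 − 1)/0.8297 = 1.897
NF = 10 log₁₀(1.897) = 2.78 dB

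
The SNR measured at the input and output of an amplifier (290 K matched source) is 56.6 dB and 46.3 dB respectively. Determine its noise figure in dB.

NF (dB) = SNR_in(dB) − SNR_out(dB) when the source is at T₀
NF = 56.6 − 46.3 = 10.3 dB

10.3 dB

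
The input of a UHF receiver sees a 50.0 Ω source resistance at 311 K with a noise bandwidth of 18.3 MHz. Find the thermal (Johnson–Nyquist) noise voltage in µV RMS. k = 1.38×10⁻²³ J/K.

3.96 µV

V_n = √(4kTRB)
4kTRB = 4 × 1.38×10⁻²³ × 311 × 5.00×10¹ × 1.83×10⁷ = 1.57×10⁻¹¹ V²
V_n = √(1.57×10⁻¹¹) = 3.96×10⁻⁶ V = 3.96 µV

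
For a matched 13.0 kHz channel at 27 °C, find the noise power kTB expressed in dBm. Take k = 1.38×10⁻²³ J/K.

T = 27 °C + 273.15 = 300.15 K
P_n = kTB = 1.38×10⁻²³ × 300.15 × 1.30×10⁴ = 5.38×10⁻¹⁷ W
In dBm: 10 log₁₀(5.38×10⁻¹⁷ / 10⁻³) = −132.7 dBm

−132.7 dBm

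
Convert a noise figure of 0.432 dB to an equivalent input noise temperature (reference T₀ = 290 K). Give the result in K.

F = 10^(0.432/10) = 1.10459
T_e = (F − 1)·T₀ = (1.10459 − 1) × 290 = 30.3 K

30.3 K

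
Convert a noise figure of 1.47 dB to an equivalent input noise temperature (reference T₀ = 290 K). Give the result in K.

F = 10^(1.47/10) = 1.40281
T_e = (F − 1)·T₀ = (1.40281 − 1) × 290 = 117 K

117 K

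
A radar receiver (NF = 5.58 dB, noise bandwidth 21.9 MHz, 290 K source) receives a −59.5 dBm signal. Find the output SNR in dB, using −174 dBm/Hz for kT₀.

Noise floor: N = −174 + 10 log₁₀(B) + NF
10 log₁₀(2.19×10⁷) = 73.4 dB
N = −174 + 73.4 + 5.58 = −95.02 dBm
SNR = P_sig − N = −59.5 − (−95.02) = 35.52 dB → 35.5 dB

35.5 dB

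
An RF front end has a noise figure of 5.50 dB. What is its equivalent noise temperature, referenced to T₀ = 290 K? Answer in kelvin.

739 K

F = 10^(5.50/10) = 3.54813
T_e = (F − 1)·T₀ = (3.54813 − 1) × 290 = 739 K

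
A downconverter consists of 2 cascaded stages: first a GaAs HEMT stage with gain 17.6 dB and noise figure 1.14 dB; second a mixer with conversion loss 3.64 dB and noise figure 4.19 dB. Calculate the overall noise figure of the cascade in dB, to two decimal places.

1.23 dB

Convert to linear (a loss of L dB is a gain of −L dB): F_i = 10^(NF_i/10), G_i = 10^(G_i,dB/10)
  Stage 1: F_1 = 10^(1.14/10) = 1.300, G_1 = 10^(17.6/10) = 57.54
  Stage 2: F_2 = 10^(4.19/10) = 2.624, G_2 = 10^(−3.64/10) = 0.4325
Friis cascade:
  F = 1.300 + (2.624 − 1)/57.54 = 1.328
NF = 10 log₁₀(1.328) = 1.23 dB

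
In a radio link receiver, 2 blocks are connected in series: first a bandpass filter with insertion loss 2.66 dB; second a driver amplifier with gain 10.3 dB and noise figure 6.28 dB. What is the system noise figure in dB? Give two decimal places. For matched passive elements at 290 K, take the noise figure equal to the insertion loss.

8.94 dB

Convert to linear (a loss of L dB is a gain of −L dB): F_i = 10^(NF_i/10), G_i = 10^(G_i,dB/10)
  Stage 1: F_1 = 10^(2.66/10) = 1.845, G_1 = 10^(−2.66/10) = 0.5420
  Stage 2: F_2 = 10^(6.28/10) = 4.246, G_2 = 10^(10.3/10) = 10.72
Friis cascade:
  F = 1.845 + (4.246 − 1)/0.5420 = 7.834
NF = 10 log₁₀(7.834) = 8.94 dB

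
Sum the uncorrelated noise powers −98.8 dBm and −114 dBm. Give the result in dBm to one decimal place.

−98.7 dBm

Convert to linear, add, convert back:
P₁ = 1.32×10⁻¹³ W, P₂ = 3.98×10⁻¹⁵ W
P_tot = 1.36×10⁻¹³ W → 10 log₁₀(P_tot / 10⁻³) = −98.7 dBm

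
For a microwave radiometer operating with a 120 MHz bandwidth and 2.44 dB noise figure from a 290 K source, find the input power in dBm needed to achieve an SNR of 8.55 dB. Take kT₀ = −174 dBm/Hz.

Sensitivity = −174 + 10 log₁₀(B) + NF + SNR_min
= −174 + 80.79 + 2.44 + 8.55
= −82.22 dBm → −82.2 dBm

−82.2 dBm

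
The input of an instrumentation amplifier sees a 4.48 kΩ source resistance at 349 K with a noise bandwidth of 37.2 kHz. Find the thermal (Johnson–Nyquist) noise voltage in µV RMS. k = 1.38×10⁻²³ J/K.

1.79 µV

V_n = √(4kTRB)
4kTRB = 4 × 1.38×10⁻²³ × 349 × 4.48×10³ × 3.72×10⁴ = 3.21×10⁻¹² V²
V_n = √(3.21×10⁻¹²) = 1.79×10⁻⁶ V = 1.79 µV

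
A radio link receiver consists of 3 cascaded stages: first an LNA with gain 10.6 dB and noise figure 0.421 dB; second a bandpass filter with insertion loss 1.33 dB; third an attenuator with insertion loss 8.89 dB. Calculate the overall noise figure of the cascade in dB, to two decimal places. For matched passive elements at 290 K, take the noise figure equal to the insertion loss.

Convert to linear (a loss of L dB is a gain of −L dB): F_i = 10^(NF_i/10), G_i = 10^(G_i,dB/10)
  Stage 1: F_1 = 10^(0.421/10) = 1.102, G_1 = 10^(10.6/10) = 11.48
  Stage 2: F_2 = 10^(1.33/10) = 1.358, G_2 = 10^(−1.33/10) = 0.7362
  Stage 3: F_3 = 10^(8.89/10) = 7.745, G_3 = 10^(−8.89/10) = 0.1291
Friis cascade:
  F = 1.102 + (1.358 − 1)/11.48 + (7.745 − 1)/8.453 = 1.931
NF = 10 log₁₀(1.931) = 2.86 dB

2.86 dB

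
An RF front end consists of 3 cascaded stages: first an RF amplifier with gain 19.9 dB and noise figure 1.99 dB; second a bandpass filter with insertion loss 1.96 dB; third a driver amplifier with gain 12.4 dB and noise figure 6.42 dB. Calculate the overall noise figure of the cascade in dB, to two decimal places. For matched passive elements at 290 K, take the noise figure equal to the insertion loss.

2.15 dB

Convert to linear (a loss of L dB is a gain of −L dB): F_i = 10^(NF_i/10), G_i = 10^(G_i,dB/10)
  Stage 1: F_1 = 10^(1.99/10) = 1.581, G_1 = 10^(19.9/10) = 97.72
  Stage 2: F_2 = 10^(1.96/10) = 1.570, G_2 = 10^(−1.96/10) = 0.6368
  Stage 3: F_3 = 10^(6.42/10) = 4.385, G_3 = 10^(12.4/10) = 17.38
Friis cascade:
  F = 1.581 + (1.570 − 1)/97.72 + (4.385 − 1)/62.23 = 1.641
NF = 10 log₁₀(1.641) = 2.15 dB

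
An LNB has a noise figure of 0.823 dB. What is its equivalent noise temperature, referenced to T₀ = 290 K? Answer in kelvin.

60.5 K

F = 10^(0.823/10) = 1.20865
T_e = (F − 1)·T₀ = (1.20865 − 1) × 290 = 60.5 K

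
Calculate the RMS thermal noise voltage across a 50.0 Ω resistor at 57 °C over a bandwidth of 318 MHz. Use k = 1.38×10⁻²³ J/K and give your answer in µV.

17.0 µV

T = 57 °C + 273.15 = 330.15 K
V_n = √(4kTRB)
4kTRB = 4 × 1.38×10⁻²³ × 330.15 × 5.00×10¹ × 3.18×10⁸ = 2.90×10⁻¹⁰ V²
V_n = √(2.90×10⁻¹⁰) = 1.70×10⁻⁵ V = 17.0 µV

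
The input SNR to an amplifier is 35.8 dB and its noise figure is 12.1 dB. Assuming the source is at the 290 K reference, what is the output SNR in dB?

23.7 dB

By definition F = SNR_in/SNR_out, so in dB: SNR_out = SNR_in − NF
SNR_out = 35.8 − 12.1 = 23.7 dB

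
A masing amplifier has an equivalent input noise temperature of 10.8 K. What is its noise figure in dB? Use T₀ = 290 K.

0.159 dB

F = 1 + T_e/T₀ = 1 + 10.8/290 = 1.03724
NF = 10 log₁₀(1.03724) = 0.159 dB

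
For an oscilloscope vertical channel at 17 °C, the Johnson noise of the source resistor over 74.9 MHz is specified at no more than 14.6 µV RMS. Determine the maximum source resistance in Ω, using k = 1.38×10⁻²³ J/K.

178 Ω

T = 17 °C + 273.15 = 290.15 K
Johnson–Nyquist: V_n = √(4kTRB) ⇒ R = V_n² / (4kTB)
4kTB = 4 × 1.38×10⁻²³ × 290.15 × 7.49×10⁷ = 1.20×10⁻¹²
R = (1.46×10⁻⁵)² / 1.20×10⁻¹² = 1.78×10² Ω = 178 Ω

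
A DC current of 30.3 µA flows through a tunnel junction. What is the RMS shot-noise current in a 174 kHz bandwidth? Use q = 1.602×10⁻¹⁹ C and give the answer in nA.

1.30 nA

I_n = √(2qI·B)
2qI·B = 2 × 1.602×10⁻¹⁹ × 3.03×10⁻⁵ × 1.74×10⁵ = 1.69×10⁻¹⁸ A²
I_n = √(1.69×10⁻¹⁸) = 1.30×10⁻⁹ A = 1.30 nA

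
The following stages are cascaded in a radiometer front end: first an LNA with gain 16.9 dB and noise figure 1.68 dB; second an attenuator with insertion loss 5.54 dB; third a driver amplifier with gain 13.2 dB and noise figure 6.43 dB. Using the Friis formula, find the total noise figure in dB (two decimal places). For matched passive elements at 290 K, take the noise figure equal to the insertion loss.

2.49 dB

Convert to linear (a loss of L dB is a gain of −L dB): F_i = 10^(NF_i/10), G_i = 10^(G_i,dB/10)
  Stage 1: F_1 = 10^(1.68/10) = 1.472, G_1 = 10^(16.9/10) = 48.98
  Stage 2: F_2 = 10^(5.54/10) = 3.581, G_2 = 10^(−5.54/10) = 0.2793
  Stage 3: F_3 = 10^(6.43/10) = 4.395, G_3 = 10^(13.2/10) = 20.89
Friis cascade:
  F = 1.472 + (3.581 − 1)/48.98 + (4.395 − 1)/13.68 = 1.773
NF = 10 log₁₀(1.773) = 2.49 dB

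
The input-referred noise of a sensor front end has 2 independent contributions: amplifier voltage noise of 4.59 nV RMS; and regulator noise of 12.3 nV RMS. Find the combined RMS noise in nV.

13.1 nV

Uncorrelated sources add in power (mean-square): V_tot = √(ΣV_i²)
V_tot = √[(4.59×10⁻⁹)² + (1.23×10⁻⁸)²] = 1.31×10⁻⁸ V = 13.1 nV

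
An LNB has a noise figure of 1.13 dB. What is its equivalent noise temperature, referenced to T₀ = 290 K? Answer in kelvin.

86.2 K

F = 10^(1.13/10) = 1.29718
T_e = (F − 1)·T₀ = (1.29718 − 1) × 290 = 86.2 K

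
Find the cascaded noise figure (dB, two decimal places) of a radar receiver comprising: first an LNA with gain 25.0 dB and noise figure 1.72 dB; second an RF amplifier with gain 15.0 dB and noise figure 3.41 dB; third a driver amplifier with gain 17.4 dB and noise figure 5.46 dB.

Convert to linear (a loss of L dB is a gain of −L dB): F_i = 10^(NF_i/10), G_i = 10^(G_i,dB/10)
  Stage 1: F_1 = 10^(1.72/10) = 1.486, G_1 = 10^(25.0/10) = 316.2
  Stage 2: F_2 = 10^(3.41/10) = 2.193, G_2 = 10^(15.0/10) = 31.62
  Stage 3: F_3 = 10^(5.46/10) = 3.516, G_3 = 10^(17.4/10) = 54.95
Friis cascade:
  F = 1.486 + (2.193 − 1)/316.2 + (3.516 − 1)/1.000×10⁴ = 1.490
NF = 10 log₁₀(1.490) = 1.73 dB

1.73 dB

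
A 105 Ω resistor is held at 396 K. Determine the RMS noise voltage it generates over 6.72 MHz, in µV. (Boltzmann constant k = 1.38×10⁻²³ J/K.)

V_n = √(4kTRB)
4kTRB = 4 × 1.38×10⁻²³ × 396 × 1.05×10² × 6.72×10⁶ = 1.54×10⁻¹¹ V²
V_n = √(1.54×10⁻¹¹) = 3.93×10⁻⁶ V = 3.93 µV

3.93 µV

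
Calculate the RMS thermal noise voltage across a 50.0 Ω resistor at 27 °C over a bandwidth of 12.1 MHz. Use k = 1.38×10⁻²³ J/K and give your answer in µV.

3.17 µV

T = 27 °C + 273.15 = 300.15 K
V_n = √(4kTRB)
4kTRB = 4 × 1.38×10⁻²³ × 300.15 × 5.00×10¹ × 1.21×10⁷ = 1.00×10⁻¹¹ V²
V_n = √(1.00×10⁻¹¹) = 3.17×10⁻⁶ V = 3.17 µV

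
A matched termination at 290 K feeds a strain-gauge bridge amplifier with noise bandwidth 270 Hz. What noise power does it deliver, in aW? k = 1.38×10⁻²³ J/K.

1.08 aW

P_n = kTB = 1.38×10⁻²³ × 290 × 2.70×10² = 1.08×10⁻¹⁸ W = 1.08 aW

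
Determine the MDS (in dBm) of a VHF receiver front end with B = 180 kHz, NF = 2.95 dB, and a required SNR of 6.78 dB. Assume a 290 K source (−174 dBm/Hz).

−111.7 dBm

Sensitivity = −174 + 10 log₁₀(B) + NF + SNR_min
= −174 + 52.55 + 2.95 + 6.78
= −111.72 dBm → −111.7 dBm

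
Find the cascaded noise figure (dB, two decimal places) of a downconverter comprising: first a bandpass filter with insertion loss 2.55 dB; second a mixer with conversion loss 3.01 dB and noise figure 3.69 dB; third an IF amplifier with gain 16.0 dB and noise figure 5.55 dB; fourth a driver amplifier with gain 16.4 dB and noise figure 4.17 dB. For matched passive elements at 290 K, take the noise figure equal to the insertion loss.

Convert to linear (a loss of L dB is a gain of −L dB): F_i = 10^(NF_i/10), G_i = 10^(G_i,dB/10)
  Stage 1: F_1 = 10^(2.55/10) = 1.799, G_1 = 10^(−2.55/10) = 0.5559
  Stage 2: F_2 = 10^(3.69/10) = 2.339, G_2 = 10^(−3.01/10) = 0.5000
  Stage 3: F_3 = 10^(5.55/10) = 3.589, G_3 = 10^(16.0/10) = 39.81
  Stage 4: F_4 = 10^(4.17/10) = 2.612, G_4 = 10^(16.4/10) = 43.65
Friis cascade:
  F = 1.799 + (2.339 − 1)/0.5559 + (3.589 − 1)/0.2780 + (2.612 − 1)/11.07 = 13.67
NF = 10 log₁₀(13.67) = 11.36 dB

11.36 dB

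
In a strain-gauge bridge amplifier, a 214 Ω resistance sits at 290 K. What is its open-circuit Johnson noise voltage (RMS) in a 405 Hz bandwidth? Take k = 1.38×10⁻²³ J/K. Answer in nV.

V_n = √(4kTRB)
4kTRB = 4 × 1.38×10⁻²³ × 290 × 2.14×10² × 4.05×10² = 1.39×10⁻¹⁵ V²
V_n = √(1.39×10⁻¹⁵) = 3.72×10⁻⁸ V = 37.2 nV

37.2 nV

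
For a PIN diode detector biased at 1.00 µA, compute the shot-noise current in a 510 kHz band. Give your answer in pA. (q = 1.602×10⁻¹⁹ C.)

404 pA

I_n = √(2qI·B)
2qI·B = 2 × 1.602×10⁻¹⁹ × 1.00×10⁻⁶ × 5.10×10⁵ = 1.63×10⁻¹⁹ A²
I_n = √(1.63×10⁻¹⁹) = 4.04×10⁻¹⁰ A = 404 pA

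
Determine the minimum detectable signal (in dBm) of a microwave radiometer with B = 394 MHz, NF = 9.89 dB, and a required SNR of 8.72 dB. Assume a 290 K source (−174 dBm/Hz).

Sensitivity = −174 + 10 log₁₀(B) + NF + SNR_min
= −174 + 85.95 + 9.89 + 8.72
= −69.44 dBm → −69.4 dBm

−69.4 dBm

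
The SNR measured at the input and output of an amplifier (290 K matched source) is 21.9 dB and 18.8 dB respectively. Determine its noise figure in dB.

3.1 dB

NF (dB) = SNR_in(dB) − SNR_out(dB) when the source is at T₀
NF = 21.9 − 18.8 = 3.1 dB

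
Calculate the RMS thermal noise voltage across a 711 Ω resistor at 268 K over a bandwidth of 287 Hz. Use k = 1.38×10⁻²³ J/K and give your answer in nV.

V_n = √(4kTRB)
4kTRB = 4 × 1.38×10⁻²³ × 268 × 7.11×10² × 2.87×10² = 3.02×10⁻¹⁵ V²
V_n = √(3.02×10⁻¹⁵) = 5.49×10⁻⁸ V = 54.9 nV

54.9 nV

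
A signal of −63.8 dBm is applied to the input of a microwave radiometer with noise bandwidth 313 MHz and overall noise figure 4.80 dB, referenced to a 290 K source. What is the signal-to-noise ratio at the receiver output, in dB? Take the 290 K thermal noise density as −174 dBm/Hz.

20.4 dB

Noise floor: N = −174 + 10 log₁₀(B) + NF
10 log₁₀(3.13×10⁸) = 84.96 dB
N = −174 + 84.96 + 4.80 = −84.24 dBm
SNR = P_sig − N = −63.8 − (−84.24) = 20.44 dB → 20.4 dB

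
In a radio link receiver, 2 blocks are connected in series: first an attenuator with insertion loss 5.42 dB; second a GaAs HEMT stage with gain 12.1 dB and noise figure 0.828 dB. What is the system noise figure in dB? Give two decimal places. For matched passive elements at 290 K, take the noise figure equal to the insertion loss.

6.25 dB

Convert to linear (a loss of L dB is a gain of −L dB): F_i = 10^(NF_i/10), G_i = 10^(G_i,dB/10)
  Stage 1: F_1 = 10^(5.42/10) = 3.483, G_1 = 10^(−5.42/10) = 0.2871
  Stage 2: F_2 = 10^(0.828/10) = 1.210, G_2 = 10^(12.1/10) = 16.22
Friis cascade:
  F = 3.483 + (1.210 − 1)/0.2871 = 4.215
NF = 10 log₁₀(4.215) = 6.25 dB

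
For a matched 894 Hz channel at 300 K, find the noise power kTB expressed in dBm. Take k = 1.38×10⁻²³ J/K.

P_n = kTB = 1.38×10⁻²³ × 300 × 8.94×10² = 3.70×10⁻¹⁸ W
In dBm: 10 log₁₀(3.70×10⁻¹⁸ / 10⁻³) = −144.3 dBm

−144.3 dBm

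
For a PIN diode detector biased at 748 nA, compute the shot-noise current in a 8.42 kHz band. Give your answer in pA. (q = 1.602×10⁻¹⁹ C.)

44.9 pA

I_n = √(2qI·B)
2qI·B = 2 × 1.602×10⁻¹⁹ × 7.48×10⁻⁷ × 8.42×10³ = 2.02×10⁻²¹ A²
I_n = √(2.02×10⁻²¹) = 4.49×10⁻¹¹ A = 44.9 pA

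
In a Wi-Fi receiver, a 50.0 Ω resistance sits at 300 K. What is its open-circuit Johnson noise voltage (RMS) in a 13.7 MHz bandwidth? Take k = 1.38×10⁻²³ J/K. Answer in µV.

V_n = √(4kTRB)
4kTRB = 4 × 1.38×10⁻²³ × 300 × 5.00×10¹ × 1.37×10⁷ = 1.13×10⁻¹¹ V²
V_n = √(1.13×10⁻¹¹) = 3.37×10⁻⁶ V = 3.37 µV

3.37 µV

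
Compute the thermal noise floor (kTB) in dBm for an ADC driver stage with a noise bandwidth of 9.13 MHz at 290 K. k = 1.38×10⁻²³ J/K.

−104.4 dBm

P_n = kTB = 1.38×10⁻²³ × 290 × 9.13×10⁶ = 3.65×10⁻¹⁴ W
In dBm: 10 log₁₀(3.65×10⁻¹⁴ / 10⁻³) = −104.4 dBm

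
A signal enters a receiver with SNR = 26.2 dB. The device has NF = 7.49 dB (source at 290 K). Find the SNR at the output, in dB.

18.71 dB

By definition F = SNR_in/SNR_out, so in dB: SNR_out = SNR_in − NF
SNR_out = 26.2 − 7.49 = 18.71 dB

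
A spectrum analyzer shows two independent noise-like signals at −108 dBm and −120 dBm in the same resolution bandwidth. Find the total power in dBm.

−107.7 dBm

Convert to linear, add, convert back:
P₁ = 1.58×10⁻¹⁴ W, P₂ = 1.00×10⁻¹⁵ W
P_tot = 1.68×10⁻¹⁴ W → 10 log₁₀(P_tot / 10⁻³) = −107.7 dBm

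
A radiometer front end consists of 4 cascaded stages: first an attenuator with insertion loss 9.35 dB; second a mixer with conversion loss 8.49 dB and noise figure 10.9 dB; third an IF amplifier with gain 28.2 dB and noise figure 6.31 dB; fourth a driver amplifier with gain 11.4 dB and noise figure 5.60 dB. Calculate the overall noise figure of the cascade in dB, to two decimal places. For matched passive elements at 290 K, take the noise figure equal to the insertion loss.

Convert to linear (a loss of L dB is a gain of −L dB): F_i = 10^(NF_i/10), G_i = 10^(G_i,dB/10)
  Stage 1: F_1 = 10^(9.35/10) = 8.610, G_1 = 10^(−9.35/10) = 0.1161
  Stage 2: F_2 = 10^(10.9/10) = 12.30, G_2 = 10^(−8.49/10) = 0.1416
  Stage 3: F_3 = 10^(6.31/10) = 4.276, G_3 = 10^(28.2/10) = 660.7
  Stage 4: F_4 = 10^(5.60/10) = 3.631, G_4 = 10^(11.4/10) = 13.80
Friis cascade:
  F = 8.610 + (12.30 − 1)/0.1161 + (4.276 − 1)/0.01644 + (3.631 − 1)/10.86 = 305.4
NF = 10 log₁₀(305.4) = 24.85 dB

24.85 dB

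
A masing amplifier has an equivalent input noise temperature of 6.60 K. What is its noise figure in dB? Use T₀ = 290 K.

0.098 dB

F = 1 + T_e/T₀ = 1 + 6.60/290 = 1.02276
NF = 10 log₁₀(1.02276) = 0.098 dB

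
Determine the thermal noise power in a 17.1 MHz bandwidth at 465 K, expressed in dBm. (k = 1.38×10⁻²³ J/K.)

−99.6 dBm

P_n = kTB = 1.38×10⁻²³ × 465 × 1.71×10⁷ = 1.10×10⁻¹³ W
In dBm: 10 log₁₀(1.10×10⁻¹³ / 10⁻³) = −99.6 dBm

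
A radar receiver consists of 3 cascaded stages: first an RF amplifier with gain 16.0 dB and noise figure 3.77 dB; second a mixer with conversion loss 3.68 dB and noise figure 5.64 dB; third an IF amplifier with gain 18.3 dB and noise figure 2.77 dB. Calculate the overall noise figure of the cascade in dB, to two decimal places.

3.98 dB

Convert to linear (a loss of L dB is a gain of −L dB): F_i = 10^(NF_i/10), G_i = 10^(G_i,dB/10)
  Stage 1: F_1 = 10^(3.77/10) = 2.382, G_1 = 10^(16.0/10) = 39.81
  Stage 2: F_2 = 10^(5.64/10) = 3.664, G_2 = 10^(−3.68/10) = 0.4285
  Stage 3: F_3 = 10^(2.77/10) = 1.892, G_3 = 10^(18.3/10) = 67.61
Friis cascade:
  F = 2.382 + (3.664 − 1)/39.81 + (1.892 − 1)/17.06 = 2.502
NF = 10 log₁₀(2.502) = 3.98 dB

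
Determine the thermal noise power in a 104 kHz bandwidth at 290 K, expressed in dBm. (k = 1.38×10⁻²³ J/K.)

−123.8 dBm

P_n = kTB = 1.38×10⁻²³ × 290 × 1.04×10⁵ = 4.16×10⁻¹⁶ W
In dBm: 10 log₁₀(4.16×10⁻¹⁶ / 10⁻³) = −123.8 dBm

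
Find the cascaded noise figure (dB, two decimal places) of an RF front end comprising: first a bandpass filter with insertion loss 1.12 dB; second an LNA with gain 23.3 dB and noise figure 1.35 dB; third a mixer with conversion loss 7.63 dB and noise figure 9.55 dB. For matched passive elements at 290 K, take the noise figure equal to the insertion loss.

2.59 dB

Convert to linear (a loss of L dB is a gain of −L dB): F_i = 10^(NF_i/10), G_i = 10^(G_i,dB/10)
  Stage 1: F_1 = 10^(1.12/10) = 1.294, G_1 = 10^(−1.12/10) = 0.7727
  Stage 2: F_2 = 10^(1.35/10) = 1.365, G_2 = 10^(23.3/10) = 213.8
  Stage 3: F_3 = 10^(9.55/10) = 9.016, G_3 = 10^(−7.63/10) = 0.1726
Friis cascade:
  F = 1.294 + (1.365 − 1)/0.7727 + (9.016 − 1)/165.2 = 1.815
NF = 10 log₁₀(1.815) = 2.59 dB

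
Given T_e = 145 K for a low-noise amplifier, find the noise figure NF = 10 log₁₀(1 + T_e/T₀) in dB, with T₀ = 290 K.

1.76 dB

F = 1 + T_e/T₀ = 1 + 145/290 = 1.5
NF = 10 log₁₀(1.5) = 1.76 dB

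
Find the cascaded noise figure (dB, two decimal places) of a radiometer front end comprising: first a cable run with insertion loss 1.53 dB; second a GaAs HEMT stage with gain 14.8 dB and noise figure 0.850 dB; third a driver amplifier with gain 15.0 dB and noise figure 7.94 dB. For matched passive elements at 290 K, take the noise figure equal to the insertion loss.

Convert to linear (a loss of L dB is a gain of −L dB): F_i = 10^(NF_i/10), G_i = 10^(G_i,dB/10)
  Stage 1: F_1 = 10^(1.53/10) = 1.422, G_1 = 10^(−1.53/10) = 0.7031
  Stage 2: F_2 = 10^(0.850/10) = 1.216, G_2 = 10^(14.8/10) = 30.20
  Stage 3: F_3 = 10^(7.94/10) = 6.223, G_3 = 10^(15.0/10) = 31.62
Friis cascade:
  F = 1.422 + (1.216 − 1)/0.7031 + (6.223 − 1)/21.23 = 1.976
NF = 10 log₁₀(1.976) = 2.96 dB

2.96 dB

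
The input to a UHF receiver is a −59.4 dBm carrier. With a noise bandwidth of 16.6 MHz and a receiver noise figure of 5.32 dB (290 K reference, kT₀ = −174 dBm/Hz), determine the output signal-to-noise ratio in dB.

Noise floor: N = −174 + 10 log₁₀(B) + NF
10 log₁₀(1.66×10⁷) = 72.2 dB
N = −174 + 72.2 + 5.32 = −96.48 dBm
SNR = P_sig − N = −59.4 − (−96.48) = 37.08 dB → 37.1 dB

37.1 dB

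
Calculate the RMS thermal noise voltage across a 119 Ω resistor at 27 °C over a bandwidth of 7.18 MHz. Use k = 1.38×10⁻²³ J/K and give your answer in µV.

T = 27 °C + 273.15 = 300.15 K
V_n = √(4kTRB)
4kTRB = 4 × 1.38×10⁻²³ × 300.15 × 1.19×10² × 7.18×10⁶ = 1.42×10⁻¹¹ V²
V_n = √(1.42×10⁻¹¹) = 3.76×10⁻⁶ V = 3.76 µV

3.76 µV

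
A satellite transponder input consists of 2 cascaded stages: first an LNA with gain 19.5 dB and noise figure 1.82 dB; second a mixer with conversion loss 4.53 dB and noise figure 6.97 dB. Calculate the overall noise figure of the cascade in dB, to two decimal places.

1.95 dB

Convert to linear (a loss of L dB is a gain of −L dB): F_i = 10^(NF_i/10), G_i = 10^(G_i,dB/10)
  Stage 1: F_1 = 10^(1.82/10) = 1.521, G_1 = 10^(19.5/10) = 89.13
  Stage 2: F_2 = 10^(6.97/10) = 4.977, G_2 = 10^(−4.53/10) = 0.3524
Friis cascade:
  F = 1.521 + (4.977 − 1)/89.13 = 1.565
NF = 10 log₁₀(1.565) = 1.95 dB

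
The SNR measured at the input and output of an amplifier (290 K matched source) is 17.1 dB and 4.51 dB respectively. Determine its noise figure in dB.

12.59 dB

NF (dB) = SNR_in(dB) − SNR_out(dB) when the source is at T₀
NF = 17.1 − 4.51 = 12.59 dB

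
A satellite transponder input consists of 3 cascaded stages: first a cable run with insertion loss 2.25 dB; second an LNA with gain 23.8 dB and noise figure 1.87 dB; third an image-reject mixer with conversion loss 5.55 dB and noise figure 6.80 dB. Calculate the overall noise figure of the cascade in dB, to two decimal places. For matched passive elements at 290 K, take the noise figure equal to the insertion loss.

Convert to linear (a loss of L dB is a gain of −L dB): F_i = 10^(NF_i/10), G_i = 10^(G_i,dB/10)
  Stage 1: F_1 = 10^(2.25/10) = 1.679, G_1 = 10^(−2.25/10) = 0.5957
  Stage 2: F_2 = 10^(1.87/10) = 1.538, G_2 = 10^(23.8/10) = 239.9
  Stage 3: F_3 = 10^(6.80/10) = 4.786, G_3 = 10^(−5.55/10) = 0.2786
Friis cascade:
  F = 1.679 + (1.538 − 1)/0.5957 + (4.786 − 1)/142.9 = 2.609
NF = 10 log₁₀(2.609) = 4.16 dB

4.16 dB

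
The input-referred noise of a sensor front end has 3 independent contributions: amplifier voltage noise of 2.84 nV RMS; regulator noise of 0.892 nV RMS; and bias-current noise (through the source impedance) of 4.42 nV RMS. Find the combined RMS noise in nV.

Uncorrelated sources add in power (mean-square): V_tot = √(ΣV_i²)
V_tot = √[(2.84×10⁻⁹)² + (8.92×10⁻¹⁰)² + (4.42×10⁻⁹)²] = 5.33×10⁻⁹ V = 5.33 nV

5.33 nV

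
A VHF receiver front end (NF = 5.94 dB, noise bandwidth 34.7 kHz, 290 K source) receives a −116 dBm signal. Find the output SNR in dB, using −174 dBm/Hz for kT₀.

6.7 dB

Noise floor: N = −174 + 10 log₁₀(B) + NF
10 log₁₀(3.47×10⁴) = 45.4 dB
N = −174 + 45.4 + 5.94 = −122.66 dBm
SNR = P_sig − N = −116 − (−122.66) = 6.66 dB → 6.7 dB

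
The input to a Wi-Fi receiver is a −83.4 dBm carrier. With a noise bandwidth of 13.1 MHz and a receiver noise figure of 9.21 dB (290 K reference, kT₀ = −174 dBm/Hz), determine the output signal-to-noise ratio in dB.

Noise floor: N = −174 + 10 log₁₀(B) + NF
10 log₁₀(1.31×10⁷) = 71.17 dB
N = −174 + 71.17 + 9.21 = −93.62 dBm
SNR = P_sig − N = −83.4 − (−93.62) = 10.22 dB → 10.2 dB

10.2 dB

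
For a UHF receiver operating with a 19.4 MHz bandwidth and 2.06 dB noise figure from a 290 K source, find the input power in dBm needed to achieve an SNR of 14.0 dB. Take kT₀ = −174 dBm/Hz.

−85.1 dBm

Sensitivity = −174 + 10 log₁₀(B) + NF + SNR_min
= −174 + 72.88 + 2.06 + 14.0
= −85.06 dBm → −85.1 dBm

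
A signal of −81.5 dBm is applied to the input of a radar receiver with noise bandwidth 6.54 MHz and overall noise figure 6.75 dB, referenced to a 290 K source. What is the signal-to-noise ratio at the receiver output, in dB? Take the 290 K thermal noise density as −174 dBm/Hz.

17.6 dB

Noise floor: N = −174 + 10 log₁₀(B) + NF
10 log₁₀(6.54×10⁶) = 68.16 dB
N = −174 + 68.16 + 6.75 = −99.09 dBm
SNR = P_sig − N = −81.5 − (−99.09) = 17.59 dB → 17.6 dB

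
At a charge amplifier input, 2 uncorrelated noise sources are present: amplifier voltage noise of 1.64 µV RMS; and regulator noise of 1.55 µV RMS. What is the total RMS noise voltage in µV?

2.26 µV

Uncorrelated sources add in power (mean-square): V_tot = √(ΣV_i²)
V_tot = √[(1.64×10⁻⁶)² + (1.55×10⁻⁶)²] = 2.26×10⁻⁶ V = 2.26 µV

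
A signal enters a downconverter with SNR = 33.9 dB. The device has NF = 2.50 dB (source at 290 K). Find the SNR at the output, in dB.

By definition F = SNR_in/SNR_out, so in dB: SNR_out = SNR_in − NF
SNR_out = 33.9 − 2.50 = 31.40 dB

31.40 dB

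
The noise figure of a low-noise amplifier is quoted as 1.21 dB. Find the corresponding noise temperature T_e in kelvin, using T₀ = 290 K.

93.2 K

F = 10^(1.21/10) = 1.3213
T_e = (F − 1)·T₀ = (1.3213 − 1) × 290 = 93.2 K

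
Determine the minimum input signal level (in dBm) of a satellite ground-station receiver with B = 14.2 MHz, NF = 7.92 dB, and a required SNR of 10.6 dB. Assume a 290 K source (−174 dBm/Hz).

Sensitivity = −174 + 10 log₁₀(B) + NF + SNR_min
= −174 + 71.52 + 7.92 + 10.6
= −83.96 dBm → −84.0 dBm

−84.0 dBm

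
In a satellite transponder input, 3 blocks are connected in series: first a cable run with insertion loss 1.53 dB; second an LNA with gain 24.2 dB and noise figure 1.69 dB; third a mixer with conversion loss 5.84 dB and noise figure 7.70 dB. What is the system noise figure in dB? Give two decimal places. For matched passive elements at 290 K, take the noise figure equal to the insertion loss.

Convert to linear (a loss of L dB is a gain of −L dB): F_i = 10^(NF_i/10), G_i = 10^(G_i,dB/10)
  Stage 1: F_1 = 10^(1.53/10) = 1.422, G_1 = 10^(−1.53/10) = 0.7031
  Stage 2: F_2 = 10^(1.69/10) = 1.476, G_2 = 10^(24.2/10) = 263.0
  Stage 3: F_3 = 10^(7.70/10) = 5.888, G_3 = 10^(−5.84/10) = 0.2606
Friis cascade:
  F = 1.422 + (1.476 − 1)/0.7031 + (5.888 − 1)/184.9 = 2.125
NF = 10 log₁₀(2.125) = 3.27 dB

3.27 dB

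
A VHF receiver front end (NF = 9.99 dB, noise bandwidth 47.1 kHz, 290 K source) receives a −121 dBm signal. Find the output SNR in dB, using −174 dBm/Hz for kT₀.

Noise floor: N = −174 + 10 log₁₀(B) + NF
10 log₁₀(4.71×10⁴) = 46.73 dB
N = −174 + 46.73 + 9.99 = −117.28 dBm
SNR = P_sig − N = −121 − (−117.28) = −3.72 dB → −3.7 dB

−3.7 dB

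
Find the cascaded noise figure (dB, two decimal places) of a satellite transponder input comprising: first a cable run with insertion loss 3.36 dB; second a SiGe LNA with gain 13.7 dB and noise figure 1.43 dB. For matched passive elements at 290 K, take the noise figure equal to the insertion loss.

4.79 dB

Convert to linear (a loss of L dB is a gain of −L dB): F_i = 10^(NF_i/10), G_i = 10^(G_i,dB/10)
  Stage 1: F_1 = 10^(3.36/10) = 2.168, G_1 = 10^(−3.36/10) = 0.4613
  Stage 2: F_2 = 10^(1.43/10) = 1.390, G_2 = 10^(13.7/10) = 23.44
Friis cascade:
  F = 2.168 + (1.390 − 1)/0.4613 = 3.013
NF = 10 log₁₀(3.013) = 4.79 dB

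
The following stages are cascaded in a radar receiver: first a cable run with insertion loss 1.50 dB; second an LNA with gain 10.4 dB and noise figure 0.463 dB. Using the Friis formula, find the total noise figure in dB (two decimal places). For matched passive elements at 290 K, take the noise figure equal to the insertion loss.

Convert to linear (a loss of L dB is a gain of −L dB): F_i = 10^(NF_i/10), G_i = 10^(G_i,dB/10)
  Stage 1: F_1 = 10^(1.50/10) = 1.413, G_1 = 10^(−1.50/10) = 0.7079
  Stage 2: F_2 = 10^(0.463/10) = 1.112, G_2 = 10^(10.4/10) = 10.96
Friis cascade:
  F = 1.413 + (1.112 − 1)/0.7079 = 1.571
NF = 10 log₁₀(1.571) = 1.96 dB

1.96 dB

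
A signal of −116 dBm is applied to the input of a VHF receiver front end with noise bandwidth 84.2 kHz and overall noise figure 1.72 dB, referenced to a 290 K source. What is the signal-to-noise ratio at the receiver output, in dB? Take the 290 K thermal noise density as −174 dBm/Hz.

7.0 dB

Noise floor: N = −174 + 10 log₁₀(B) + NF
10 log₁₀(8.42×10⁴) = 49.25 dB
N = −174 + 49.25 + 1.72 = −123.03 dBm
SNR = P_sig − N = −116 − (−123.03) = 7.03 dB → 7.0 dB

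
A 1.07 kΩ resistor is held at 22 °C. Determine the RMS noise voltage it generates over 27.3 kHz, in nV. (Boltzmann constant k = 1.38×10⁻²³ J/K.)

T = 22 °C + 273.15 = 295.15 K
V_n = √(4kTRB)
4kTRB = 4 × 1.38×10⁻²³ × 295.15 × 1.07×10³ × 2.73×10⁴ = 4.76×10⁻¹³ V²
V_n = √(4.76×10⁻¹³) = 6.90×10⁻⁷ V = 690 nV

690 nV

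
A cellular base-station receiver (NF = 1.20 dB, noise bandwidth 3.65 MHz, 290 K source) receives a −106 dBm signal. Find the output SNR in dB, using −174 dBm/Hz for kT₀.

1.2 dB

Noise floor: N = −174 + 10 log₁₀(B) + NF
10 log₁₀(3.65×10⁶) = 65.62 dB
N = −174 + 65.62 + 1.20 = −107.18 dBm
SNR = P_sig − N = −106 − (−107.18) = 1.18 dB → 1.2 dB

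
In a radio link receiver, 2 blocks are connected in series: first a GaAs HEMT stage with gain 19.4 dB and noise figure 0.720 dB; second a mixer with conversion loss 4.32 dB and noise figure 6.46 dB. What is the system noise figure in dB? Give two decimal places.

Convert to linear (a loss of L dB is a gain of −L dB): F_i = 10^(NF_i/10), G_i = 10^(G_i,dB/10)
  Stage 1: F_1 = 10^(0.720/10) = 1.180, G_1 = 10^(19.4/10) = 87.10
  Stage 2: F_2 = 10^(6.46/10) = 4.426, G_2 = 10^(−4.32/10) = 0.3698
Friis cascade:
  F = 1.180 + (4.426 − 1)/87.10 = 1.220
NF = 10 log₁₀(1.220) = 0.86 dB

0.86 dB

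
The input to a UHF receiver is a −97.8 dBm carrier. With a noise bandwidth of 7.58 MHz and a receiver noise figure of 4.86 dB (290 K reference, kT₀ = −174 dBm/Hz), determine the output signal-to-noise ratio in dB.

Noise floor: N = −174 + 10 log₁₀(B) + NF
10 log₁₀(7.58×10⁶) = 68.8 dB
N = −174 + 68.8 + 4.86 = −100.34 dBm
SNR = P_sig − N = −97.8 − (−100.34) = 2.54 dB → 2.5 dB

2.5 dB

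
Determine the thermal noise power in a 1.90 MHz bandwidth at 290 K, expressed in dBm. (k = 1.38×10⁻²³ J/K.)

P_n = kTB = 1.38×10⁻²³ × 290 × 1.90×10⁶ = 7.60×10⁻¹⁵ W
In dBm: 10 log₁₀(7.60×10⁻¹⁵ / 10⁻³) = −111.2 dBm

−111.2 dBm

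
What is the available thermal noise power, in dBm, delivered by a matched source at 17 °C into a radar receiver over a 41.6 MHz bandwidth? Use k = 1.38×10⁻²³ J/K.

−97.8 dBm

T = 17 °C + 273.15 = 290.15 K
P_n = kTB = 1.38×10⁻²³ × 290.15 × 4.16×10⁷ = 1.67×10⁻¹³ W
In dBm: 10 log₁₀(1.67×10⁻¹³ / 10⁻³) = −97.8 dBm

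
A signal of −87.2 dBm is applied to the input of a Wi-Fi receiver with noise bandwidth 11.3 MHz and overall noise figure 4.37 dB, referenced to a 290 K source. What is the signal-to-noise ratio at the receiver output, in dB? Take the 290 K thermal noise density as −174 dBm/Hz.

Noise floor: N = −174 + 10 log₁₀(B) + NF
10 log₁₀(1.13×10⁷) = 70.53 dB
N = −174 + 70.53 + 4.37 = −99.10 dBm
SNR = P_sig − N = −87.2 − (−99.10) = 11.90 dB → 11.9 dB

11.9 dB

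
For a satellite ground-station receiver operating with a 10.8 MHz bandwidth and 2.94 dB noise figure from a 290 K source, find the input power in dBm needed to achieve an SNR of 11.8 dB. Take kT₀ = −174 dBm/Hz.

−88.9 dBm

Sensitivity = −174 + 10 log₁₀(B) + NF + SNR_min
= −174 + 70.33 + 2.94 + 11.8
= −88.93 dBm → −88.9 dBm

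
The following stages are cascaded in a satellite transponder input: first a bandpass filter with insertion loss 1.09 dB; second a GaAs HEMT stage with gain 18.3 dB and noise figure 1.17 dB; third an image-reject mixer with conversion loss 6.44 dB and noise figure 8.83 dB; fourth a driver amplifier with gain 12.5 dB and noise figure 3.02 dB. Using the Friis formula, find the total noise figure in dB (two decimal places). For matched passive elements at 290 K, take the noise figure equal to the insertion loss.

2.77 dB

Convert to linear (a loss of L dB is a gain of −L dB): F_i = 10^(NF_i/10), G_i = 10^(G_i,dB/10)
  Stage 1: F_1 = 10^(1.09/10) = 1.285, G_1 = 10^(−1.09/10) = 0.7780
  Stage 2: F_2 = 10^(1.17/10) = 1.309, G_2 = 10^(18.3/10) = 67.61
  Stage 3: F_3 = 10^(8.83/10) = 7.638, G_3 = 10^(−6.44/10) = 0.2270
  Stage 4: F_4 = 10^(3.02/10) = 2.004, G_4 = 10^(12.5/10) = 17.78
Friis cascade:
  F = 1.285 + (1.309 − 1)/0.7780 + (7.638 − 1)/52.60 + (2.004 − 1)/11.94 = 1.893
NF = 10 log₁₀(1.893) = 2.77 dB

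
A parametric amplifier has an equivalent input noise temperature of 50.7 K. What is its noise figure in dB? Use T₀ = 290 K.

F = 1 + T_e/T₀ = 1 + 50.7/290 = 1.17483
NF = 10 log₁₀(1.17483) = 0.700 dB

0.700 dB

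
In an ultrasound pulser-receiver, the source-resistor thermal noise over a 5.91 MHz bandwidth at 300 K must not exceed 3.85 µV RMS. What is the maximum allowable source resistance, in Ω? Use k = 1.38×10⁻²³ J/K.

151 Ω

Johnson–Nyquist: V_n = √(4kTRB) ⇒ R = V_n² / (4kTB)
4kTB = 4 × 1.38×10⁻²³ × 300 × 5.91×10⁶ = 9.79×10⁻¹⁴
R = (3.85×10⁻⁶)² / 9.79×10⁻¹⁴ = 1.51×10² Ω = 151 Ω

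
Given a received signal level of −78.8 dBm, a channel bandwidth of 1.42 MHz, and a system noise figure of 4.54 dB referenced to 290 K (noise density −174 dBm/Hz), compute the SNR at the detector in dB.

29.1 dB

Noise floor: N = −174 + 10 log₁₀(B) + NF
10 log₁₀(1.42×10⁶) = 61.52 dB
N = −174 + 61.52 + 4.54 = −107.94 dBm
SNR = P_sig − N = −78.8 − (−107.94) = 29.14 dB → 29.1 dB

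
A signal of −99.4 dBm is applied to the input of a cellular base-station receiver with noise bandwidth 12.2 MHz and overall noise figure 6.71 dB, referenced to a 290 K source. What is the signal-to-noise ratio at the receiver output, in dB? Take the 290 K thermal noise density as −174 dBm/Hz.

−3.0 dB

Noise floor: N = −174 + 10 log₁₀(B) + NF
10 log₁₀(1.22×10⁷) = 70.86 dB
N = −174 + 70.86 + 6.71 = −96.43 dBm
SNR = P_sig − N = −99.4 − (−96.43) = −2.97 dB → −3.0 dB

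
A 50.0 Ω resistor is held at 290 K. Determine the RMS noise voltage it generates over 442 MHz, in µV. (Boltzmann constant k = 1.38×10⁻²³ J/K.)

V_n = √(4kTRB)
4kTRB = 4 × 1.38×10⁻²³ × 290 × 5.00×10¹ × 4.42×10⁸ = 3.54×10⁻¹⁰ V²
V_n = √(3.54×10⁻¹⁰) = 1.88×10⁻⁵ V = 18.8 µV

18.8 µV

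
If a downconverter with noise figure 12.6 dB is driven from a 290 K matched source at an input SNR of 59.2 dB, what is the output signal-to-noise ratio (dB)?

46.6 dB

By definition F = SNR_in/SNR_out, so in dB: SNR_out = SNR_in − NF
SNR_out = 59.2 − 12.6 = 46.6 dB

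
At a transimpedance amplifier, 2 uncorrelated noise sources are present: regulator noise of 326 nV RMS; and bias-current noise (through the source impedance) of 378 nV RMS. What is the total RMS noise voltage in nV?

499 nV

Uncorrelated sources add in power (mean-square): V_tot = √(ΣV_i²)
V_tot = √[(3.26×10⁻⁷)² + (3.78×10⁻⁷)²] = 4.99×10⁻⁷ V = 499 nV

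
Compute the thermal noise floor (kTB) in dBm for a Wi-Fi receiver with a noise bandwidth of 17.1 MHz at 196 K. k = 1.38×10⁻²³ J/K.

−103.3 dBm

P_n = kTB = 1.38×10⁻²³ × 196 × 1.71×10⁷ = 4.63×10⁻¹⁴ W
In dBm: 10 log₁₀(4.63×10⁻¹⁴ / 10⁻³) = −103.3 dBm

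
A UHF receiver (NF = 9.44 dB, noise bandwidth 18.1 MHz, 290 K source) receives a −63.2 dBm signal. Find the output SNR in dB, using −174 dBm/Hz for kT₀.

Noise floor: N = −174 + 10 log₁₀(B) + NF
10 log₁₀(1.81×10⁷) = 72.58 dB
N = −174 + 72.58 + 9.44 = −91.98 dBm
SNR = P_sig − N = −63.2 − (−91.98) = 28.78 dB → 28.8 dB

28.8 dB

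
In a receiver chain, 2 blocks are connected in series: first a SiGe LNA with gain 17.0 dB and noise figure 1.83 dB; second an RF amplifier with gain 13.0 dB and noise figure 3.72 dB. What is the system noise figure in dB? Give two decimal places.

Convert to linear (a loss of L dB is a gain of −L dB): F_i = 10^(NF_i/10), G_i = 10^(G_i,dB/10)
  Stage 1: F_1 = 10^(1.83/10) = 1.524, G_1 = 10^(17.0/10) = 50.12
  Stage 2: F_2 = 10^(3.72/10) = 2.355, G_2 = 10^(13.0/10) = 19.95
Friis cascade:
  F = 1.524 + (2.355 − 1)/50.12 = 1.551
NF = 10 log₁₀(1.551) = 1.91 dB

1.91 dB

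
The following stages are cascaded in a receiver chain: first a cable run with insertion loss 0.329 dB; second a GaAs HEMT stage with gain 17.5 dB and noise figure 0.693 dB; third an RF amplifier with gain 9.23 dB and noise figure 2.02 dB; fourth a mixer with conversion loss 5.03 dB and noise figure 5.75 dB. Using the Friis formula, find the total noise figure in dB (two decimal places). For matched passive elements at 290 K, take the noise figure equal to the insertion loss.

1.08 dB

Convert to linear (a loss of L dB is a gain of −L dB): F_i = 10^(NF_i/10), G_i = 10^(G_i,dB/10)
  Stage 1: F_1 = 10^(0.329/10) = 1.079, G_1 = 10^(−0.329/10) = 0.9270
  Stage 2: F_2 = 10^(0.693/10) = 1.173, G_2 = 10^(17.5/10) = 56.23
  Stage 3: F_3 = 10^(2.02/10) = 1.592, G_3 = 10^(9.23/10) = 8.375
  Stage 4: F_4 = 10^(5.75/10) = 3.758, G_4 = 10^(−5.03/10) = 0.3141
Friis cascade:
  F = 1.079 + (1.173 − 1)/0.9270 + (1.592 − 1)/52.13 + (3.758 − 1)/436.6 = 1.283
NF = 10 log₁₀(1.283) = 1.08 dB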